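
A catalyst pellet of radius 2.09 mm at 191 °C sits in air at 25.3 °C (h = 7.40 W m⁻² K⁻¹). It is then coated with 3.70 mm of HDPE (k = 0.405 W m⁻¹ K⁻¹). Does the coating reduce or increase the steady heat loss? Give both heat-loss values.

increases: 0.0673 → 0.435 W

Critical radius for a sphere: r_cr = 2k/h = 0.109 m = 10.9 cm.
Outer radius after coating: r₂ = 0.00209 + 0.00370 = 0.00579 m.
Since r₁ < r_cr and r₂ ≤ r_cr, the coating moves toward the maximum at r_cr — heat loss rises.
Bare: R = 1/(4πr₁²h) = 2462 K/W; Q = 165.7/2462 = 0.0673 W.
Coated: R = R_cond + R_conv = 380.9 K/W; Q = 165.7/380.9 = 0.435 W.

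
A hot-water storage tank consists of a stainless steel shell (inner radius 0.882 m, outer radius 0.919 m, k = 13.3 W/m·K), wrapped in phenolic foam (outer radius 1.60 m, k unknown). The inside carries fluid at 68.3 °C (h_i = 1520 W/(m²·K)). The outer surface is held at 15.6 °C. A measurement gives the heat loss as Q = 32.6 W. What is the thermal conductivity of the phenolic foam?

k = 0.0228 W/m·K

ΣR = ΔT/Q = |68.3 − 15.6|/32.6 = 1.617 K/W
Known resistances:
  R_conv,in = 1/(4πr²h) = 1/(4π·0.882²·1520) = 6.730×10^-5 K/W
  R_stainless steel = (1/0.882 − 1/0.919)/(4πk) = 0.04565/(4π·13.3) = 2.731×10^-4 K/W
R_phenolic foam = ΣR − ΣR_known = 1.617 − 3.404×10^-4 = 1.617 K/W
(1/r₁−1/r₂)/(4πk) = 1.617 ⇒ k = 0.4631/(4π·1.617) = 0.0228 W/m·K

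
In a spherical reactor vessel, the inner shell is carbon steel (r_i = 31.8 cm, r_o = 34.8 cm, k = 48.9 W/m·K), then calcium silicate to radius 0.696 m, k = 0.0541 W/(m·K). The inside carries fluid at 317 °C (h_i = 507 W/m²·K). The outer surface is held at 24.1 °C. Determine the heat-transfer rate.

Q = 138 W

Treat each layer as a resistance in series:
  R_conv,in = 1/(4πr²h) = 1/(4π·0.318²·507) = 0.001552 K/W
  R_carbon steel = (1/0.318 − 1/0.348)/(4πk) = 0.2711/(4π·48.9) = 4.412×10^-4 K/W
  R_calcium silicate = (1/0.348 − 1/0.696)/(4πk) = 1.437/(4π·0.0541) = 2.113 K/W
ΣR = 0.001552 + 4.412×10^-4 + 2.113 = 2.115 K/W
Q = ΔT/ΣR = (317 °C − 24.1 °C)/2.115 = 138 W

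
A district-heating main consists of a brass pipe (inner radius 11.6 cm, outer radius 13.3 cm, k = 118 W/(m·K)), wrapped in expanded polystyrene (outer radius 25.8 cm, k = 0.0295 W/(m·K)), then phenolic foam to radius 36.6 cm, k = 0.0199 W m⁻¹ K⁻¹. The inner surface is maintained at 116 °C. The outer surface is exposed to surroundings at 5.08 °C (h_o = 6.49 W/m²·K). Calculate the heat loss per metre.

Q' = 17.2 W/m

Resistance network (inner→outer):
  R'_brass = ln(0.133/0.116)/(2πk) = 0.1368/(2π·118) = 1.845×10^-4 m·K/W
  R'_expanded polystyrene = ln(0.258/0.133)/(2πk) = 0.6626/(2π·0.0295) = 3.575 m·K/W
  R'_phenolic foam = ln(0.366/0.258)/(2πk) = 0.3497/(2π·0.0199) = 2.797 m·K/W
  R'_conv,out = 1/(2πr h) = 1/(2π·0.366·6.49) = 0.06700 m·K/W
ΣR = 1.845×10^-4 + 3.575 + 2.797 + 0.06700 = 6.439 m·K/W
Q' = ΔT/ΣR = (116 °C − 5.08 °C)/6.439 = 17.2 W/m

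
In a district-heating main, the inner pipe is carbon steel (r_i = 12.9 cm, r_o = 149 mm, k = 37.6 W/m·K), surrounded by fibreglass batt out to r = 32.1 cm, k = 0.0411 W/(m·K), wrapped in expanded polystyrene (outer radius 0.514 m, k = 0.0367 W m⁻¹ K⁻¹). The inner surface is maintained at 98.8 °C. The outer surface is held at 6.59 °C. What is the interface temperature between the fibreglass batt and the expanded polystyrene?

Treat each layer as a resistance in series:
  R'_carbon steel = ln(0.149/0.129)/(2πk) = 0.1441/(2π·37.6) = 6.101×10^-4 m·K/W
  R'_fibreglass batt = ln(0.321/0.149)/(2πk) = 0.7675/(2π·0.0411) = 2.972 m·K/W
  R'_expanded polystyrene = ln(0.514/0.321)/(2πk) = 0.4708/(2π·0.0367) = 2.042 m·K/W
ΣR = 6.101×10^-4 + 2.972 + 2.042 = 5.015 m·K/W
Q' = ΔT/ΣR = (98.8 °C − 6.59 °C)/5.015 = 18.39 W/m
From the inner boundary to the fibreglass batt/expanded polystyrene interface, ΣR_partial = 2.973 m·K/W.
T_interface = T_in − Q'·ΣR_partial = 98.8 °C − (18.39)(2.973) = 44.1 °C

T = 44.1 °C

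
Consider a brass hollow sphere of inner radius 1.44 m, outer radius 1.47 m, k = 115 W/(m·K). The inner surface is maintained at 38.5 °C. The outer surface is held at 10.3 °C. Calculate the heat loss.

Q = 2880 kW

Q = 4πk·ΔT/(1/r₁ − 1/r₂) = 4π × 115 × 28.2 / (1/1.44 − 1/1.47) = 2.88×10^6 W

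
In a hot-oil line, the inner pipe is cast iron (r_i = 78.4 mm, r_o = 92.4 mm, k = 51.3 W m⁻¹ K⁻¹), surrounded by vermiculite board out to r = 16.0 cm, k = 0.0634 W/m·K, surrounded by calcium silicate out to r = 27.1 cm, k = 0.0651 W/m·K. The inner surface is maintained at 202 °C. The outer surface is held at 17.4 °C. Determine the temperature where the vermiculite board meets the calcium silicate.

Treat each layer as a resistance in series:
  R'_cast iron = ln(0.0924/0.0784)/(2πk) = 0.1643/(2π·51.3) = 5.097×10^-4 m·K/W
  R'_vermiculite board = ln(0.160/0.0924)/(2πk) = 0.5490/(2π·0.0634) = 1.378 m·K/W
  R'_calcium silicate = ln(0.271/0.160)/(2πk) = 0.5269/(2π·0.0651) = 1.288 m·K/W
ΣR = 5.097×10^-4 + 1.378 + 1.288 = 2.667 m·K/W
Q' = ΔT/ΣR = (202 °C − 17.4 °C)/2.667 = 69.22 W/m
From the inner boundary to the vermiculite board/calcium silicate interface, ΣR_partial = 1.379 m·K/W.
T_interface = T_in − Q'·ΣR_partial = 202 °C − (69.22)(1.379) = 107 °C

T = 107 °C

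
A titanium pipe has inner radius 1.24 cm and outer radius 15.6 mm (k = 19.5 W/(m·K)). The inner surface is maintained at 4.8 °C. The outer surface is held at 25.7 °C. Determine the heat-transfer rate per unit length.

Q' = 2πk·ΔT/ln(r₂/r₁) = 2π × 19.5 × 20.9 / ln(0.0156/0.0124) = 11200 W/m

Q' = 11.2 kW/m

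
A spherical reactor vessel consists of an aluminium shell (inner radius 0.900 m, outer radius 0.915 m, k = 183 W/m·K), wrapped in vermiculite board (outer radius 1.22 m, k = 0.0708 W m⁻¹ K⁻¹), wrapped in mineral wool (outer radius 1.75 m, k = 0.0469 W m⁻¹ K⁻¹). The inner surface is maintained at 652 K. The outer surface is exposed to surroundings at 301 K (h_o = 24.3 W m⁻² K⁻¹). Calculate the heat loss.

Q = 481 W

Series thermal resistances, inner to outer:
  R_aluminium = (1/0.900 − 1/0.915)/(4πk) = 0.01821/(4π·183) = 7.921×10^-6 K/W
  R_vermiculite board = (1/0.915 − 1/1.22)/(4πk) = 0.2732/(4π·0.0708) = 0.3071 K/W
  R_mineral wool = (1/1.22 − 1/1.75)/(4πk) = 0.2482/(4π·0.0469) = 0.4212 K/W
  R_conv,out = 1/(4πr²h) = 1/(4π·1.75²·24.3) = 0.001069 K/W
ΣR = 7.921×10^-6 + 0.3071 + 0.4212 + 0.001069 = 0.7294 K/W
Q = ΔT/ΣR = (652 K − 301 K)/0.7294 = 481 W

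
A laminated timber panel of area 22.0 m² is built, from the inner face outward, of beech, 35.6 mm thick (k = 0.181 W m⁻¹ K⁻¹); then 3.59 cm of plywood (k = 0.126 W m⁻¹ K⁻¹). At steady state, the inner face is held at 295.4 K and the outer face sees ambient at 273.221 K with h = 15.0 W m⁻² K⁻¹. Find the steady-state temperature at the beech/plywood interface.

Series thermal resistances, inner to outer:
  R_beech = L/(kA) = 0.0356/(0.181·22.0) = 0.008940 K/W
  R_plywood = L/(kA) = 0.0359/(0.126·22.0) = 0.01295 K/W
  R_conv,out = 1/(hA) = 1/(15.0·22.0) = 0.003030 K/W
ΣR = 0.008940 + 0.01295 + 0.003030 = 0.02492 K/W
Q = ΔT/ΣR = (295.4 K − 273.221 K)/0.02492 = 890.0 W
From the inner boundary to the beech/plywood interface, ΣR_partial = 0.008940 K/W.
T_interface = T_in − Q·ΣR_partial = 295.4 K − (890.0)(0.008940) = 287.4 K

T = 287.4 K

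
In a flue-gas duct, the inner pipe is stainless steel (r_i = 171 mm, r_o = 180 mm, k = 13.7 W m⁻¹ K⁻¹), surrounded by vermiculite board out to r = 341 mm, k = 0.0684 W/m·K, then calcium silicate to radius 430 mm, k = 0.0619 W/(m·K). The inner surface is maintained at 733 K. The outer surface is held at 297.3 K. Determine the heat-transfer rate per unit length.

Q' = 209 W/m

Treat each layer as a resistance in series:
  R'_stainless steel = ln(0.180/0.171)/(2πk) = 0.05129/(2π·13.7) = 5.959×10^-4 m·K/W
  R'_vermiculite board = ln(0.341/0.180)/(2πk) = 0.6389/(2π·0.0684) = 1.487 m·K/W
  R'_calcium silicate = ln(0.430/0.341)/(2πk) = 0.2319/(2π·0.0619) = 0.5963 m·K/W
ΣR = 5.959×10^-4 + 1.487 + 0.5963 = 2.084 m·K/W
Q' = ΔT/ΣR = (733 K − 297.3 K)/2.084 = 209 W/m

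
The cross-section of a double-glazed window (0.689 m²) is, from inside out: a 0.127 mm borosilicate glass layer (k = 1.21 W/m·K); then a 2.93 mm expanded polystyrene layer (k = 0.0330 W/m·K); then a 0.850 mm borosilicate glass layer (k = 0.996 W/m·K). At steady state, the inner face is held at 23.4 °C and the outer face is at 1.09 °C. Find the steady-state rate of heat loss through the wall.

Q = 171 W

Resistance network (inner→outer):
  R_borosilicate glass = L/(kA) = 1.27×10^-4/(1.21·0.689) = 1.523×10^-4 K/W
  R_expanded polystyrene = L/(kA) = 0.00293/(0.0330·0.689) = 0.1289 K/W
  R_borosilicate glass = L/(kA) = 8.50×10^-4/(0.996·0.689) = 0.001239 K/W
ΣR = 1.523×10^-4 + 0.1289 + 0.001239 = 0.1303 K/W
Q = ΔT/ΣR = (23.4 °C − 1.09 °C)/0.1303 = 171 W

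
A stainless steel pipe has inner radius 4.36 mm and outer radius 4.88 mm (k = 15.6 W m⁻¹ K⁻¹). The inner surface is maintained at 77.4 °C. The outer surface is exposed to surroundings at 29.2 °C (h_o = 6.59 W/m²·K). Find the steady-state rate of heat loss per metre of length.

Q' = 9.74 W/m

Treat each layer as a resistance in series:
  R'_stainless steel = ln(0.00488/0.00436)/(2πk) = 0.1127/(2π·15.6) = 0.001150 m·K/W
  R'_conv,out = 1/(2πr h) = 1/(2π·0.00488·6.59) = 4.949 m·K/W
ΣR = 0.001150 + 4.949 = 4.950 m·K/W
Q' = ΔT/ΣR = (77.4 °C − 29.2 °C)/4.950 = 9.74 W/m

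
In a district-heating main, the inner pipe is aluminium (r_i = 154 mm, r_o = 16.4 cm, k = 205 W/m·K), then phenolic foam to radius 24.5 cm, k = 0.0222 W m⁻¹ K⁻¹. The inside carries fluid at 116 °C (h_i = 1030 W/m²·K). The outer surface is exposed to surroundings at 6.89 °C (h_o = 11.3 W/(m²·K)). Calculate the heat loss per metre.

Series thermal resistances, inner to outer:
  R'_conv,in = 1/(2πr h) = 1/(2π·0.154·1030) = 0.001003 m·K/W
  R'_aluminium = ln(0.164/0.154)/(2πk) = 0.06291/(2π·205) = 4.884×10^-5 m·K/W
  R'_phenolic foam = ln(0.245/0.164)/(2πk) = 0.4014/(2π·0.0222) = 2.878 m·K/W
  R'_conv,out = 1/(2πr h) = 1/(2π·0.245·11.3) = 0.05749 m·K/W
ΣR = 0.001003 + 4.884×10^-5 + 2.878 + 0.05749 = 2.937 m·K/W
Q' = ΔT/ΣR = (116 °C − 6.89 °C)/2.937 = 37.2 W/m

Q' = 37.2 W/m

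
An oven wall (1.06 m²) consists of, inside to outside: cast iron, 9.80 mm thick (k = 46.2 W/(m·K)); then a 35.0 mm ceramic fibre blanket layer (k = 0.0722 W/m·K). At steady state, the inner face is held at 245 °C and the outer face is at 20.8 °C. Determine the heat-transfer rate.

Q = 490 W

Series thermal resistances, inner to outer:
  R_cast iron = L/(kA) = 0.00980/(46.2·1.06) = 2.001×10^-4 K/W
  R_ceramic fibre blanket = L/(kA) = 0.0350/(0.0722·1.06) = 0.4573 K/W
ΣR = 2.001×10^-4 + 0.4573 = 0.4575 K/W
Q = ΔT/ΣR = (245 °C − 20.8 °C)/0.4575 = 490 W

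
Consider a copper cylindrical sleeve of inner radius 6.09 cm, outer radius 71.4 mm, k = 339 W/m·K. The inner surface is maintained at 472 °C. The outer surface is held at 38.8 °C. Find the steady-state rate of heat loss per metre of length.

Q' = 5800 kW/m

Q' = 2πk·ΔT/ln(r₂/r₁) = 2π × 339 × 433.2 / ln(0.0714/0.0609) = 5.80×10^6 W/m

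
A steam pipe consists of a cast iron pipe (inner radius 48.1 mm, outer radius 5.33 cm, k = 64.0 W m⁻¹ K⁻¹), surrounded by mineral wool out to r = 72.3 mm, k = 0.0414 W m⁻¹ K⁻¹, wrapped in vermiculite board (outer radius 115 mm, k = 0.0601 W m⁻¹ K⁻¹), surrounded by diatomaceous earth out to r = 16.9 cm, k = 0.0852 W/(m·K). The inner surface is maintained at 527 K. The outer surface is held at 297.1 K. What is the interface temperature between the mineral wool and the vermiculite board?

T = 441 K

Resistance network (inner→outer):
  R'_cast iron = ln(0.0533/0.0481)/(2πk) = 0.1027/(2π·64.0) = 2.553×10^-4 m·K/W
  R'_mineral wool = ln(0.0723/0.0533)/(2πk) = 0.3049/(2π·0.0414) = 1.172 m·K/W
  R'_vermiculite board = ln(0.115/0.0723)/(2πk) = 0.4641/(2π·0.0601) = 1.229 m·K/W
  R'_diatomaceous earth = ln(0.169/0.115)/(2πk) = 0.3850/(2π·0.0852) = 0.7191 m·K/W
ΣR = 2.553×10^-4 + 1.172 + 1.229 + 0.7191 = 3.120 m·K/W
Q' = ΔT/ΣR = (527 K − 297.1 K)/3.120 = 73.69 W/m
From the inner boundary to the mineral wool/vermiculite board interface, ΣR_partial = 1.172 m·K/W.
T_interface = T_in − Q'·ΣR_partial = 527 K − (73.69)(1.172) = 441 K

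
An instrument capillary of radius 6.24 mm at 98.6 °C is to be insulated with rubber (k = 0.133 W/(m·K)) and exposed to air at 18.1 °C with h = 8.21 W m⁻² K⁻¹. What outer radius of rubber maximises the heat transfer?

r_cr = 1.62 cm

For a cylinder, r_cr = k_ins/h = 0.133/8.21 = 0.0162 m = 1.62 cm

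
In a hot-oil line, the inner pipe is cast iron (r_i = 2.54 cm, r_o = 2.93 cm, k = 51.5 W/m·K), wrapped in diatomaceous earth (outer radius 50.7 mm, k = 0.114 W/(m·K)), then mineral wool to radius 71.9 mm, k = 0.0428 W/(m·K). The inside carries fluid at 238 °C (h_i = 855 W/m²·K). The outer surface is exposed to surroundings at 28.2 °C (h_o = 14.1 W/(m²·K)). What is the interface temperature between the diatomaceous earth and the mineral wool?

T = 165 °C

Treat each layer as a resistance in series:
  R'_conv,in = 1/(2πr h) = 1/(2π·0.0254·855) = 0.007329 m·K/W
  R'_cast iron = ln(0.0293/0.0254)/(2πk) = 0.1428/(2π·51.5) = 4.414×10^-4 m·K/W
  R'_diatomaceous earth = ln(0.0507/0.0293)/(2πk) = 0.5483/(2π·0.114) = 0.7655 m·K/W
  R'_mineral wool = ln(0.0719/0.0507)/(2πk) = 0.3494/(2π·0.0428) = 1.299 m·K/W
  R'_conv,out = 1/(2πr h) = 1/(2π·0.0719·14.1) = 0.1570 m·K/W
ΣR = 0.007329 + 4.414×10^-4 + 0.7655 + 1.299 + 0.1570 = 2.229 m·K/W
Q' = ΔT/ΣR = (238 °C − 28.2 °C)/2.229 = 94.12 W/m
From the inner boundary to the diatomaceous earth/mineral wool interface, ΣR_partial = 0.7733 m·K/W.
T_interface = T_in − Q'·ΣR_partial = 238 °C − (94.12)(0.7733) = 165 °C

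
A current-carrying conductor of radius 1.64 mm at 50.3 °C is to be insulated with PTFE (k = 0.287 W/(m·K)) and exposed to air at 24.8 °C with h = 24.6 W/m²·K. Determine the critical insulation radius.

For a cylinder, r_cr = k_ins/h = 0.287/24.6 = 0.0117 m = 1.17 cm

r_cr = 1.17 cm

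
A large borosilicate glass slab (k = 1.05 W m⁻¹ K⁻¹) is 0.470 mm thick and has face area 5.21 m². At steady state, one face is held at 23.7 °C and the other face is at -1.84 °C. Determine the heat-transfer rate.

Q = kA·ΔT/L = 1.05 × 5.21 × |23.7 °C − -1.84 °C| / 4.70×10^-4 = 2.97×10^5 W

Q = 297 kW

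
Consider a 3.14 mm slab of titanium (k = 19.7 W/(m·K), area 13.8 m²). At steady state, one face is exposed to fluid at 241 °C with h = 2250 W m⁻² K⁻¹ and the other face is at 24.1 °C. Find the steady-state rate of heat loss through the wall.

Q = 4960 kW

Series thermal resistances, inner to outer:
  R_conv,in = 1/(hA) = 1/(2250·13.8) = 3.221×10^-5 K/W
  R_titanium = L/(kA) = 0.00314/(19.7·13.8) = 1.155×10^-5 K/W
ΣR = 3.221×10^-5 + 1.155×10^-5 = 4.376×10^-5 K/W
Q = ΔT/ΣR = (241 °C − 24.1 °C)/4.376×10^-5 = 4.96×10^6 W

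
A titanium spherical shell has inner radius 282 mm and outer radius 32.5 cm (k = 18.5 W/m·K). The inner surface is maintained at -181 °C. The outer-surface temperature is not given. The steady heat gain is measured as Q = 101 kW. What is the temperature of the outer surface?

Series resistances:
  R_titanium = (1/0.282 − 1/0.325)/(4πk) = 0.4692/(4π·18.5) = 0.002018 K/W
ΣR = 0.002018 K/W
ΔT = Q·ΣR = 1.01×10^5 × 0.002018 = 203.8 K
Heat flows inward, so T_out = T_in + ΔT = -181 + 203.8 = 22.8 °C

T_out = 22.8 °C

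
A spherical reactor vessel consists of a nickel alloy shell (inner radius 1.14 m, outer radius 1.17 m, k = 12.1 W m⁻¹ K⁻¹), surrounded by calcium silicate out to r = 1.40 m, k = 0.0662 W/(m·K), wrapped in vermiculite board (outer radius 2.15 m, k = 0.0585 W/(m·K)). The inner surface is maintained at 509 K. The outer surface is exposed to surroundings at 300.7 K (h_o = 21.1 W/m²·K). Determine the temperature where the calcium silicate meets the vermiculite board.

T = 440 K

Resistance network (inner→outer):
  R_nickel alloy = (1/1.14 − 1/1.17)/(4πk) = 0.02249/(4π·12.1) = 1.479×10^-4 K/W
  R_calcium silicate = (1/1.17 − 1/1.40)/(4πk) = 0.1404/(4π·0.0662) = 0.1688 K/W
  R_vermiculite board = (1/1.40 − 1/2.15)/(4πk) = 0.2492/(4π·0.0585) = 0.3389 K/W
  R_conv,out = 1/(4πr²h) = 1/(4π·2.15²·21.1) = 8.159×10^-4 K/W
ΣR = 1.479×10^-4 + 0.1688 + 0.3389 + 8.159×10^-4 = 0.5087 K/W
Q = ΔT/ΣR = (509 K − 300.7 K)/0.5087 = 409.5 W
From the inner boundary to the calcium silicate/vermiculite board interface, ΣR_partial = 0.1689 K/W.
T_interface = T_in − Q·ΣR_partial = 509 K − (409.5)(0.1689) = 440 K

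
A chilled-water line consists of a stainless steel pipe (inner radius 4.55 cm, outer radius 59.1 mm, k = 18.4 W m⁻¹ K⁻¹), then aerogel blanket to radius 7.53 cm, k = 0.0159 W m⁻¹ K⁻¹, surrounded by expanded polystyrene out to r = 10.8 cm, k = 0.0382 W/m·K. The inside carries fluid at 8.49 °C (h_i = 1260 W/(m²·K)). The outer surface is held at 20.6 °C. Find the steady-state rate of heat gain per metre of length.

Q' = 3.08 W/m

Resistance network (inner→outer):
  R'_conv,in = 1/(2πr h) = 1/(2π·0.0455·1260) = 0.002776 m·K/W
  R'_stainless steel = ln(0.0591/0.0455)/(2πk) = 0.2615/(2π·18.4) = 0.002262 m·K/W
  R'_aerogel blanket = ln(0.0753/0.0591)/(2πk) = 0.2422/(2π·0.0159) = 2.425 m·K/W
  R'_expanded polystyrene = ln(0.108/0.0753)/(2πk) = 0.3607/(2π·0.0382) = 1.503 m·K/W
ΣR = 0.002776 + 0.002262 + 2.425 + 1.503 = 3.933 m·K/W
Q' = ΔT/ΣR = (8.49 °C − 20.6 °C)/3.933 = -3.08 W/m
(Negative Q' ⇒ heat flows inward; heat gain = 3.08 W/m.)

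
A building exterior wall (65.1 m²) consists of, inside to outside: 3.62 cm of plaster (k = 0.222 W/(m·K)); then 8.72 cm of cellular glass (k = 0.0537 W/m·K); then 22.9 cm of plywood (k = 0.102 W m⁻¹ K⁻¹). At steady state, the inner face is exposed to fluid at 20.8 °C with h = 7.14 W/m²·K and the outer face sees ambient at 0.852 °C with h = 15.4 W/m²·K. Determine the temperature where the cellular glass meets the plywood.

T = 11.7 °C

Resistance network (inner→outer):
  R_conv,in = 1/(hA) = 1/(7.14·65.1) = 0.002151 K/W
  R_plaster = L/(kA) = 0.0362/(0.222·65.1) = 0.002505 K/W
  R_cellular glass = L/(kA) = 0.0872/(0.0537·65.1) = 0.02494 K/W
  R_plywood = L/(kA) = 0.229/(0.102·65.1) = 0.03449 K/W
  R_conv,out = 1/(hA) = 1/(15.4·65.1) = 9.975×10^-4 K/W
ΣR = 0.002151 + 0.002505 + 0.02494 + 0.03449 + 9.975×10^-4 = 0.06508 K/W
Q = ΔT/ΣR = (20.8 °C − 0.852 °C)/0.06508 = 306.5 W
From the inner boundary to the cellular glass/plywood interface, ΣR_partial = 0.02960 K/W.
T_interface = T_in − Q·ΣR_partial = 20.8 °C − (306.5)(0.02960) = 11.7 °C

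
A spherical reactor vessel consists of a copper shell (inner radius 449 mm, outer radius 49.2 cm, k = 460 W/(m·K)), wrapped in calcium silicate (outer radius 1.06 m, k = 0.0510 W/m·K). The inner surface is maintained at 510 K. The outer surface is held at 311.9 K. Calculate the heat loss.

Q = 117 W

Resistance network (inner→outer):
  R_copper = (1/0.449 − 1/0.492)/(4πk) = 0.1947/(4π·460) = 3.367×10^-5 K/W
  R_calcium silicate = (1/0.492 − 1/1.06)/(4πk) = 1.089/(4π·0.0510) = 1.699 K/W
ΣR = 3.367×10^-5 + 1.699 = 1.699 K/W
Q = ΔT/ΣR = (510 K − 311.9 K)/1.699 = 117 W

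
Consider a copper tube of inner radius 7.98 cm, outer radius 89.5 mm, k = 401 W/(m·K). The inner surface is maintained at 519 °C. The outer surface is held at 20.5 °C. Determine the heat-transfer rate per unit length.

Q' = 2πk·ΔT/ln(r₂/r₁) = 2π × 401 × 498.5 / ln(0.0895/0.0798) = 1.09×10^7 W/m

Q' = 10900 kW/m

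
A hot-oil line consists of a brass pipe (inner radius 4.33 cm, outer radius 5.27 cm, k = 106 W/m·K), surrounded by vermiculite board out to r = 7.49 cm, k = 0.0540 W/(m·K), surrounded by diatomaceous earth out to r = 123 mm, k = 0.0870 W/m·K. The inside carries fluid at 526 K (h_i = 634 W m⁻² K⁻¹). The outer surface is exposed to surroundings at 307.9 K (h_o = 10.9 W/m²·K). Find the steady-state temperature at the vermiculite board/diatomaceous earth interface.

T = 416 K

Series thermal resistances, inner to outer:
  R'_conv,in = 1/(2πr h) = 1/(2π·0.0433·634) = 0.005798 m·K/W
  R'_brass = ln(0.0527/0.0433)/(2πk) = 0.1965/(2π·106) = 2.950×10^-4 m·K/W
  R'_vermiculite board = ln(0.0749/0.0527)/(2πk) = 0.3515/(2π·0.0540) = 1.036 m·K/W
  R'_diatomaceous earth = ln(0.123/0.0749)/(2πk) = 0.4960/(2π·0.0870) = 0.9074 m·K/W
  R'_conv,out = 1/(2πr h) = 1/(2π·0.123·10.9) = 0.1187 m·K/W
ΣR = 0.005798 + 2.950×10^-4 + 1.036 + 0.9074 + 0.1187 = 2.068 m·K/W
Q' = ΔT/ΣR = (526 K − 307.9 K)/2.068 = 105.5 W/m
From the inner boundary to the vermiculite board/diatomaceous earth interface, ΣR_partial = 1.042 m·K/W.
T_interface = T_in − Q'·ΣR_partial = 526 K − (105.5)(1.042) = 416 K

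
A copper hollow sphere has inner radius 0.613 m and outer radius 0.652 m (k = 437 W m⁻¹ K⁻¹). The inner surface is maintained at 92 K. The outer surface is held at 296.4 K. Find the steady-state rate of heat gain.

Q = 4πk·ΔT/(1/r₁ − 1/r₂) = 4π × 437 × 204.4 / (1/0.613 − 1/0.652) = 1.15×10^7 W

Q = 1.15×10^7 W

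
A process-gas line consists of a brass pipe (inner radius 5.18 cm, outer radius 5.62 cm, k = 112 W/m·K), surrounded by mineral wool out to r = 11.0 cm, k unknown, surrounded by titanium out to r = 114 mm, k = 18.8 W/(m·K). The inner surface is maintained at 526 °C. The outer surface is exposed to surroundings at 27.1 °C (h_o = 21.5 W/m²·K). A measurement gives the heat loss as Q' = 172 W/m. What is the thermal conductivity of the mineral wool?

k = 0.0377 W/m·K

ΣR = ΔT/Q' = |526 − 27.1|/172 = 2.901 m·K/W
Known resistances:
  R'_brass = ln(0.0562/0.0518)/(2πk) = 0.08153/(2π·112) = 1.159×10^-4 m·K/W
  R'_titanium = ln(0.114/0.110)/(2πk) = 0.03572/(2π·18.8) = 3.024×10^-4 m·K/W
  R'_conv,out = 1/(2πr h) = 1/(2π·0.114·21.5) = 0.06493 m·K/W
R_mineral wool = ΣR − ΣR_known = 2.901 − 0.06535 = 2.836 m·K/W
ln(r₂/r₁)/(2πk) = 2.836 ⇒ k = 0.6716/(2π·2.836) = 0.0377 W/m·K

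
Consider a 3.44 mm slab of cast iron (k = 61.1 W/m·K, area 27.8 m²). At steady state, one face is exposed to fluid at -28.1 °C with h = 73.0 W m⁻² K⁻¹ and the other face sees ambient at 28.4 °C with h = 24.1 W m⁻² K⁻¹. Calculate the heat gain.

Treat each layer as a resistance in series:
  R_conv,in = 1/(hA) = 1/(73.0·27.8) = 4.928×10^-4 K/W
  R_cast iron = L/(kA) = 0.00344/(61.1·27.8) = 2.025×10^-6 K/W
  R_conv,out = 1/(hA) = 1/(24.1·27.8) = 0.001493 K/W
ΣR = 4.928×10^-4 + 2.025×10^-6 + 0.001493 = 0.001988 K/W
Q = ΔT/ΣR = (-28.1 °C − 28.4 °C)/0.001988 = -28400 W
(Negative Q ⇒ heat flows inward; heat gain = 28400 W.)

Q = 28.4 kW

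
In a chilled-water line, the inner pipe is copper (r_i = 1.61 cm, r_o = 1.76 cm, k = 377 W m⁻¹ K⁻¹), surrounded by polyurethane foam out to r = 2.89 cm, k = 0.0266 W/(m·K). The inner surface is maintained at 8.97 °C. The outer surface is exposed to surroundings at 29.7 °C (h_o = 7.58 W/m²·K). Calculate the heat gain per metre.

Q' = 5.61 W/m

Series thermal resistances, inner to outer:
  R'_copper = ln(0.0176/0.0161)/(2πk) = 0.08908/(2π·377) = 3.761×10^-5 m·K/W
  R'_polyurethane foam = ln(0.0289/0.0176)/(2πk) = 0.4959/(2π·0.0266) = 2.967 m·K/W
  R'_conv,out = 1/(2πr h) = 1/(2π·0.0289·7.58) = 0.7265 m·K/W
ΣR = 3.761×10^-5 + 2.967 + 0.7265 = 3.694 m·K/W
Q' = ΔT/ΣR = (8.97 °C − 29.7 °C)/3.694 = -5.61 W/m
(Negative Q' ⇒ heat flows inward; heat gain = 5.61 W/m.)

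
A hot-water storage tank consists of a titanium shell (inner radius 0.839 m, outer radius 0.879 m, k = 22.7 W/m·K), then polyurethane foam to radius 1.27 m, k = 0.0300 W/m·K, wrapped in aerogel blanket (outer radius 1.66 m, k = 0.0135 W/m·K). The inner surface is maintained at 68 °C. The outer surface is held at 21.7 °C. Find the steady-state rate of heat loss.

Treat each layer as a resistance in series:
  R_titanium = (1/0.839 − 1/0.879)/(4πk) = 0.05424/(4π·22.7) = 1.901×10^-4 K/W
  R_polyurethane foam = (1/0.879 − 1/1.27)/(4πk) = 0.3503/(4π·0.0300) = 0.9291 K/W
  R_aerogel blanket = (1/1.27 − 1/1.66)/(4πk) = 0.1850/(4π·0.0135) = 1.090 K/W
ΣR = 1.901×10^-4 + 0.9291 + 1.090 = 2.019 K/W
Q = ΔT/ΣR = (68 °C − 21.7 °C)/2.019 = 22.9 W

Q = 22.9 W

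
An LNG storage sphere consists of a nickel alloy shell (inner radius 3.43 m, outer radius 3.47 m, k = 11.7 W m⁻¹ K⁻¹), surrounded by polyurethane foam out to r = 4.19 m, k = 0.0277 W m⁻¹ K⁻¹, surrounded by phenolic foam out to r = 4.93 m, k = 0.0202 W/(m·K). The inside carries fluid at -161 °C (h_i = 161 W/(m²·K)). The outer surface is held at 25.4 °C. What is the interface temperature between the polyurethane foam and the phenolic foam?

T = -67.4 °C

Resistance network (inner→outer):
  R_conv,in = 1/(4πr²h) = 1/(4π·3.43²·161) = 4.201×10^-5 K/W
  R_nickel alloy = (1/3.43 − 1/3.47)/(4πk) = 0.003361/(4π·11.7) = 2.286×10^-5 K/W
  R_polyurethane foam = (1/3.47 − 1/4.19)/(4πk) = 0.04952/(4π·0.0277) = 0.1423 K/W
  R_phenolic foam = (1/4.19 − 1/4.93)/(4πk) = 0.03582/(4π·0.0202) = 0.1411 K/W
ΣR = 4.201×10^-5 + 2.286×10^-5 + 0.1423 + 0.1411 = 0.2835 K/W
Q = ΔT/ΣR = (-161 °C − 25.4 °C)/0.2835 = -657.5 W
From the inner boundary to the polyurethane foam/phenolic foam interface, ΣR_partial = 0.1424 K/W.
T_interface = T_in − Q·ΣR_partial = -161 °C − (-657.5)(0.1424) = -67.4 °C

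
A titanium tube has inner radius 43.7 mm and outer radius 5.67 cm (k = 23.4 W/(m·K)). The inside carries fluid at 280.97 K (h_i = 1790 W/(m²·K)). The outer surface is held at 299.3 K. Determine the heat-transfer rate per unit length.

Treat each layer as a resistance in series:
  R'_conv,in = 1/(2πr h) = 1/(2π·0.0437·1790) = 0.002035 m·K/W
  R'_titanium = ln(0.0567/0.0437)/(2πk) = 0.2604/(2π·23.4) = 0.001771 m·K/W
ΣR = 0.002035 + 0.001771 = 0.003806 m·K/W
Q' = ΔT/ΣR = (280.97 K − 299.3 K)/0.003806 = -4820 W/m
(Negative Q' ⇒ heat flows inward; heat gain = 4820 W/m.)

Q' = 4.82 kW/m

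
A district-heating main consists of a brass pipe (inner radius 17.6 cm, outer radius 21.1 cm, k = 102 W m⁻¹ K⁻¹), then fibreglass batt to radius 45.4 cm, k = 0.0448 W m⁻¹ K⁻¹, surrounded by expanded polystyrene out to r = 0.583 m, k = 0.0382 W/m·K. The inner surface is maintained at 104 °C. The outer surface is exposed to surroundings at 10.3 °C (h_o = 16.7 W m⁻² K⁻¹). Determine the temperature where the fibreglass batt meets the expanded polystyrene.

Series thermal resistances, inner to outer:
  R'_brass = ln(0.211/0.176)/(2πk) = 0.1814/(2π·102) = 2.830×10^-4 m·K/W
  R'_fibreglass batt = ln(0.454/0.211)/(2πk) = 0.7662/(2π·0.0448) = 2.722 m·K/W
  R'_expanded polystyrene = ln(0.583/0.454)/(2πk) = 0.2501/(2π·0.0382) = 1.042 m·K/W
  R'_conv,out = 1/(2πr h) = 1/(2π·0.583·16.7) = 0.01635 m·K/W
ΣR = 2.830×10^-4 + 2.722 + 1.042 + 0.01635 = 3.781 m·K/W
Q' = ΔT/ΣR = (104 °C − 10.3 °C)/3.781 = 24.78 W/m
From the inner boundary to the fibreglass batt/expanded polystyrene interface, ΣR_partial = 2.722 m·K/W.
T_interface = T_in − Q'·ΣR_partial = 104 °C − (24.78)(2.722) = 36.5 °C

T = 36.5 °C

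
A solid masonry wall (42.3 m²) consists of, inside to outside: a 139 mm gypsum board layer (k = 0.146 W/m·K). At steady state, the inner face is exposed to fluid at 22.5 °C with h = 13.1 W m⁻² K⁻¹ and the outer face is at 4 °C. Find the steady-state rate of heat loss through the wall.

Q = 761 W

Series thermal resistances, inner to outer:
  R_conv,in = 1/(hA) = 1/(13.1·42.3) = 0.001805 K/W
  R_gypsum board = L/(kA) = 0.139/(0.146·42.3) = 0.02251 K/W
ΣR = 0.001805 + 0.02251 = 0.02431 K/W
Q = ΔT/ΣR = (22.5 °C − 4 °C)/0.02431 = 761 W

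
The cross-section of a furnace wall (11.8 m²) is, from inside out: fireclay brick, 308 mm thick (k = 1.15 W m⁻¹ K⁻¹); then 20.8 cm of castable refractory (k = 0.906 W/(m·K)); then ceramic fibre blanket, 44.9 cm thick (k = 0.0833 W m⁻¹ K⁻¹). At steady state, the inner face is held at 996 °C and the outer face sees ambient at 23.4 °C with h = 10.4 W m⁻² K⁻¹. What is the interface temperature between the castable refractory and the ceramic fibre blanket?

Resistance network (inner→outer):
  R_fireclay brick = L/(kA) = 0.308/(1.15·11.8) = 0.02270 K/W
  R_castable refractory = L/(kA) = 0.208/(0.906·11.8) = 0.01946 K/W
  R_ceramic fibre blanket = L/(kA) = 0.449/(0.0833·11.8) = 0.4568 K/W
  R_conv,out = 1/(hA) = 1/(10.4·11.8) = 0.008149 K/W
ΣR = 0.02270 + 0.01946 + 0.4568 + 0.008149 = 0.5071 K/W
Q = ΔT/ΣR = (996 °C − 23.4 °C)/0.5071 = 1918 W
From the inner boundary to the castable refractory/ceramic fibre blanket interface, ΣR_partial = 0.04216 K/W.
T_interface = T_in − Q·ΣR_partial = 996 °C − (1918)(0.04216) = 915 °C

T = 915 °C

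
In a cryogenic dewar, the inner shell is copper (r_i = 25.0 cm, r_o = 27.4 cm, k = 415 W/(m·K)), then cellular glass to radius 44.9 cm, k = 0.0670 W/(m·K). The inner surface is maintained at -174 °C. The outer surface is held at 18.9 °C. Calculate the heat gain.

Resistance network (inner→outer):
  R_copper = (1/0.250 − 1/0.274)/(4πk) = 0.3504/(4π·415) = 6.718×10^-5 K/W
  R_cellular glass = (1/0.274 − 1/0.449)/(4πk) = 1.422/(4π·0.0670) = 1.689 K/W
ΣR = 6.718×10^-5 + 1.689 = 1.689 K/W
Q = ΔT/ΣR = (-174 °C − 18.9 °C)/1.689 = -114 W
(Negative Q ⇒ heat flows inward; heat gain = 114 W.)

Q = 114 W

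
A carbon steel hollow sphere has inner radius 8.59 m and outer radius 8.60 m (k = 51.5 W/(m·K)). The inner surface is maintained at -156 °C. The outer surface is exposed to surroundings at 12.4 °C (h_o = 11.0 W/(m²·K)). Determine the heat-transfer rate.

Q = 1720 kW

Resistance network (inner→outer):
  R_carbon steel = (1/8.59 − 1/8.60)/(4πk) = 1.354×10^-4/(4π·51.5) = 2.092×10^-7 K/W
  R_conv,out = 1/(4πr²h) = 1/(4π·8.60²·11.0) = 9.781×10^-5 K/W
ΣR = 2.092×10^-7 + 9.781×10^-5 = 9.802×10^-5 K/W
Q = ΔT/ΣR = (-156 °C − 12.4 °C)/9.802×10^-5 = -1.72×10^6 W
(Negative Q ⇒ heat flows inward; heat gain = 1.72×10^6 W.)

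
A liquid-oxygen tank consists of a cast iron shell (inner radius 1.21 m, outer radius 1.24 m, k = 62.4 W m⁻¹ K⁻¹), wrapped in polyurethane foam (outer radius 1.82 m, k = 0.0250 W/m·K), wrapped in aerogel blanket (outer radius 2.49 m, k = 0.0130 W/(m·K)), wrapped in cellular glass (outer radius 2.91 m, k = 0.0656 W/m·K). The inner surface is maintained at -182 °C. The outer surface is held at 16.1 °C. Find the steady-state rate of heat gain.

Resistance network (inner→outer):
  R_cast iron = (1/1.21 − 1/1.24)/(4πk) = 0.01999/(4π·62.4) = 2.550×10^-5 K/W
  R_polyurethane foam = (1/1.24 − 1/1.82)/(4πk) = 0.2570/(4π·0.0250) = 0.8181 K/W
  R_aerogel blanket = (1/1.82 − 1/2.49)/(4πk) = 0.1478/(4π·0.0130) = 0.9050 K/W
  R_cellular glass = (1/2.49 − 1/2.91)/(4πk) = 0.05796/(4π·0.0656) = 0.07031 K/W
ΣR = 2.550×10^-5 + 0.8181 + 0.9050 + 0.07031 = 1.793 K/W
Q = ΔT/ΣR = (-182 °C − 16.1 °C)/1.793 = -110 W
(Negative Q ⇒ heat flows inward; heat gain = 110 W.)

Q = 110 W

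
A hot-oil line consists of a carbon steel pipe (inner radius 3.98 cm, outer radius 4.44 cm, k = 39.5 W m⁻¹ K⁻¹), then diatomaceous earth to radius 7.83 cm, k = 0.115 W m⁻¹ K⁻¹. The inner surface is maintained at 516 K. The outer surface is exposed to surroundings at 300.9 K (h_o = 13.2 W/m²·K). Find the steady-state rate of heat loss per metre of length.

Q' = 229 W/m

Treat each layer as a resistance in series:
  R'_carbon steel = ln(0.0444/0.0398)/(2πk) = 0.1094/(2π·39.5) = 4.407×10^-4 m·K/W
  R'_diatomaceous earth = ln(0.0783/0.0444)/(2πk) = 0.5673/(2π·0.115) = 0.7851 m·K/W
  R'_conv,out = 1/(2πr h) = 1/(2π·0.0783·13.2) = 0.1540 m·K/W
ΣR = 4.407×10^-4 + 0.7851 + 0.1540 = 0.9395 m·K/W
Q' = ΔT/ΣR = (516 K − 300.9 K)/0.9395 = 229 W/m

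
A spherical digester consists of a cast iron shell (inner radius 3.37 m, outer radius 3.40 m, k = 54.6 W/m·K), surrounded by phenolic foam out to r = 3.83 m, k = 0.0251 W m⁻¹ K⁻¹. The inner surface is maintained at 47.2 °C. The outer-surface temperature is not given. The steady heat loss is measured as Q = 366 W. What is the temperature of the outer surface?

Series resistances:
  R_cast iron = (1/3.37 − 1/3.40)/(4πk) = 0.002618/(4π·54.6) = 3.816×10^-6 K/W
  R_phenolic foam = (1/3.40 − 1/3.83)/(4πk) = 0.03302/(4π·0.0251) = 0.1047 K/W
ΣR = 0.1047 K/W
ΔT = Q·ΣR = 366 × 0.1047 = 38.32 K
Heat flows outward, so T_out = T_in − ΔT = 47.2 − 38.32 = 8.88 °C

T_out = 8.88 °C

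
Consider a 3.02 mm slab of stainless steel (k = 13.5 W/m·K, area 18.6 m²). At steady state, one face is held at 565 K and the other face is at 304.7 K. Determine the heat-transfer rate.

Q = 21600 kW

Q = kA·ΔT/L = 13.5 × 18.6 × |565 K − 304.7 K| / 0.00302 = 2.16×10^7 W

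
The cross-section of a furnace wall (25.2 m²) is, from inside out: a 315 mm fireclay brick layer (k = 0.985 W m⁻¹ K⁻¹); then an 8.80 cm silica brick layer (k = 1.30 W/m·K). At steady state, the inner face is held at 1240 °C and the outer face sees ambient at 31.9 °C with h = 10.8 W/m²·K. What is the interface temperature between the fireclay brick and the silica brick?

T = 435 °C

Series thermal resistances, inner to outer:
  R_fireclay brick = L/(kA) = 0.315/(0.985·25.2) = 0.01269 K/W
  R_silica brick = L/(kA) = 0.0880/(1.30·25.2) = 0.002686 K/W
  R_conv,out = 1/(hA) = 1/(10.8·25.2) = 0.003674 K/W
ΣR = 0.01269 + 0.002686 + 0.003674 = 0.01905 K/W
Q = ΔT/ΣR = (1240 °C − 31.9 °C)/0.01905 = 63420 W
From the inner boundary to the fireclay brick/silica brick interface, ΣR_partial = 0.01269 K/W.
T_interface = T_in − Q·ΣR_partial = 1240 °C − (63420)(0.01269) = 435 °C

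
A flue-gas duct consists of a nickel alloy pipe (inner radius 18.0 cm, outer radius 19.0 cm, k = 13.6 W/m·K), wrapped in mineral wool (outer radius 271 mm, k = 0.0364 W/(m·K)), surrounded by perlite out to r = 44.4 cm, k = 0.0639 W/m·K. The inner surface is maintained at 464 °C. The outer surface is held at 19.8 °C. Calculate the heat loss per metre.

Q' = 160 W/m

Treat each layer as a resistance in series:
  R'_nickel alloy = ln(0.190/0.180)/(2πk) = 0.05407/(2π·13.6) = 6.327×10^-4 m·K/W
  R'_mineral wool = ln(0.271/0.190)/(2πk) = 0.3551/(2π·0.0364) = 1.553 m·K/W
  R'_perlite = ln(0.444/0.271)/(2πk) = 0.4937/(2π·0.0639) = 1.230 m·K/W
ΣR = 6.327×10^-4 + 1.553 + 1.230 = 2.784 m·K/W
Q' = ΔT/ΣR = (464 °C − 19.8 °C)/2.784 = 160 W/m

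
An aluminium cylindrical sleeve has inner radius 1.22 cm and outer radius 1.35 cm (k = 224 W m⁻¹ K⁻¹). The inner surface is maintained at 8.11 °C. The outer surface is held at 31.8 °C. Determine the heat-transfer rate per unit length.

Q' = 329 kW/m

Q' = 2πk·ΔT/ln(r₂/r₁) = 2π × 224 × 23.69 / ln(0.0135/0.0122) = 3.29×10^5 W/m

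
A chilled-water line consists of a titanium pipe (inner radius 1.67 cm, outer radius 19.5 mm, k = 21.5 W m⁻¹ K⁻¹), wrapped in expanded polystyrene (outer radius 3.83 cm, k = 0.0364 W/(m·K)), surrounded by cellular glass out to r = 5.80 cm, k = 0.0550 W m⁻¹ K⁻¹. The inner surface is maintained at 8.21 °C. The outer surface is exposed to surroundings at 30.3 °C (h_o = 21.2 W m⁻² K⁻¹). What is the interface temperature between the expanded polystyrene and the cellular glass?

Resistance network (inner→outer):
  R'_titanium = ln(0.0195/0.0167)/(2πk) = 0.1550/(2π·21.5) = 0.001147 m·K/W
  R'_expanded polystyrene = ln(0.0383/0.0195)/(2πk) = 0.6750/(2π·0.0364) = 2.952 m·K/W
  R'_cellular glass = ln(0.0580/0.0383)/(2πk) = 0.4150/(2π·0.0550) = 1.201 m·K/W
  R'_conv,out = 1/(2πr h) = 1/(2π·0.0580·21.2) = 0.1294 m·K/W
ΣR = 0.001147 + 2.952 + 1.201 + 0.1294 = 4.284 m·K/W
Q' = ΔT/ΣR = (8.21 °C − 30.3 °C)/4.284 = -5.156 W/m
From the inner boundary to the expanded polystyrene/cellular glass interface, ΣR_partial = 2.953 m·K/W.
T_interface = T_in − Q'·ΣR_partial = 8.21 °C − (-5.156)(2.953) = 23.4 °C

T = 23.4 °C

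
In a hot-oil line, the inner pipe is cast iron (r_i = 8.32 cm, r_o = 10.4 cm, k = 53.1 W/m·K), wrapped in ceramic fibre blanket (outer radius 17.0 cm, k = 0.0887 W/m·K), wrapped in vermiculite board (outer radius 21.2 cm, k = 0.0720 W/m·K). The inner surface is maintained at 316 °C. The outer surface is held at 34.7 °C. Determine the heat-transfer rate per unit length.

Q' = 205 W/m

Series thermal resistances, inner to outer:
  R'_cast iron = ln(0.104/0.0832)/(2πk) = 0.2231/(2π·53.1) = 6.688×10^-4 m·K/W
  R'_ceramic fibre blanket = ln(0.170/0.104)/(2πk) = 0.4914/(2π·0.0887) = 0.8817 m·K/W
  R'_vermiculite board = ln(0.212/0.170)/(2πk) = 0.2208/(2π·0.0720) = 0.4880 m·K/W
ΣR = 6.688×10^-4 + 0.8817 + 0.4880 = 1.370 m·K/W
Q' = ΔT/ΣR = (316 °C − 34.7 °C)/1.370 = 205 W/m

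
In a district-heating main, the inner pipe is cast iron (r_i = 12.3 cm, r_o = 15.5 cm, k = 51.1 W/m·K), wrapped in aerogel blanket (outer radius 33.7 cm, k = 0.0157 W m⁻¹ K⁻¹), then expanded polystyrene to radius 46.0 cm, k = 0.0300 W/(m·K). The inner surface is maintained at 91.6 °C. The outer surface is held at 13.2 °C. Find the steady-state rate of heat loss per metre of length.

Q' = 8.23 W/m

Resistance network (inner→outer):
  R'_cast iron = ln(0.155/0.123)/(2πk) = 0.2312/(2π·51.1) = 7.202×10^-4 m·K/W
  R'_aerogel blanket = ln(0.337/0.155)/(2πk) = 0.7767/(2π·0.0157) = 7.873 m·K/W
  R'_expanded polystyrene = ln(0.460/0.337)/(2πk) = 0.3111/(2π·0.0300) = 1.651 m·K/W
ΣR = 7.202×10^-4 + 7.873 + 1.651 = 9.525 m·K/W
Q' = ΔT/ΣR = (91.6 °C − 13.2 °C)/9.525 = 8.23 W/m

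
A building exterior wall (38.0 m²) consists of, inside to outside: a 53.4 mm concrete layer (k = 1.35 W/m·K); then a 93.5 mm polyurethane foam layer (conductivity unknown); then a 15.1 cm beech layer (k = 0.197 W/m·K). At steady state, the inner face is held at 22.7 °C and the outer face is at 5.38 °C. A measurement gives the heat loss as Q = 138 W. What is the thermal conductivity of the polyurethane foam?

k = 0.0236 W/m·K

ΣR = ΔT/Q = |22.7 − 5.38|/138 = 0.1255 K/W
Known resistances:
  R_concrete = L/(kA) = 0.0534/(1.35·38.0) = 0.001041 K/W
  R_beech = L/(kA) = 0.151/(0.197·38.0) = 0.02017 K/W
R_polyurethane foam = ΣR − ΣR_known = 0.1255 − 0.02121 = 0.1043 K/W
L/(kA) = 0.1043 ⇒ k = 0.0935/(0.1043·38.0) = 0.0236 W/m·K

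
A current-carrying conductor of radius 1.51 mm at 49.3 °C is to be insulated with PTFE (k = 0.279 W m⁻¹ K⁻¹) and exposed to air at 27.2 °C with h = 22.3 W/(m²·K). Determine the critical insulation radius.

For a cylinder, r_cr = k_ins/h = 0.279/22.3 = 0.0125 m = 1.25 cm

r_cr = 1.25 cm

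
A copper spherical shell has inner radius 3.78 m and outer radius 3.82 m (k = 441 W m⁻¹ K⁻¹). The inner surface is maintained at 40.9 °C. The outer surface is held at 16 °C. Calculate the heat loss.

Q = 4.98×10^7 W

Q = 4πk·ΔT/(1/r₁ − 1/r₂) = 4π × 441 × 24.9 / (1/3.78 − 1/3.82) = 4.98×10^7 W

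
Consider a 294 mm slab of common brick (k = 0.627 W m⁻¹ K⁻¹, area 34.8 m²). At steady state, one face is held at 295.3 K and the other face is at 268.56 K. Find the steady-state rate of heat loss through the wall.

Q = 1980 W

Q = kA·ΔT/L = 0.627 × 34.8 × |295.3 K − 268.56 K| / 0.294 = 1980 W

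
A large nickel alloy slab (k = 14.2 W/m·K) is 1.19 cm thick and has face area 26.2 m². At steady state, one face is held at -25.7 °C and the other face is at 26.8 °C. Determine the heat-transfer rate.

Q = 1640 kW

Q = kA·ΔT/L = 14.2 × 26.2 × |-25.7 °C − 26.8 °C| / 0.0119 = 1.64×10^6 W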